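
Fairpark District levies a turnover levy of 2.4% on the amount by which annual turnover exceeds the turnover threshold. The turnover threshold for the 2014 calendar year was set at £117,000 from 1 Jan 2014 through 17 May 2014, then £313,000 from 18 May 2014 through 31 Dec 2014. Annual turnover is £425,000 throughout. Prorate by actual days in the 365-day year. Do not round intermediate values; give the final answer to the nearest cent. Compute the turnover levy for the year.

£4,453.61

1 Jan – 17 May 2014: 137 days, exemption £117,000 → (£425,000 − £117,000) × 2.4% × 137/365 = £2,774.5315
18 May – 31 Dec 2014: 228 days, exemption £313,000 → (£425,000 − £313,000) × 2.4% × 228/365 = £1,679.0795
Total = £4,453.6110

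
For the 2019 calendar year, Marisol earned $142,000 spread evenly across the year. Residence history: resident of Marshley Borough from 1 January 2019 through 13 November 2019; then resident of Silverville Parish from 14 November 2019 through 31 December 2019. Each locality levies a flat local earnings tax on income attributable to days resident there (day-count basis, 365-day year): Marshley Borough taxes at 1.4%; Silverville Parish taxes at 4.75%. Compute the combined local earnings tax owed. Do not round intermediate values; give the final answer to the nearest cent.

Marshley Borough, 1 January – 13 November 2019: 317 days → $142,000 × 1.4% × 317/365 = $1,726.5644
Silverville Parish, 14 November – 31 December 2019: 48 days → $142,000 × 4.75% × 48/365 = $887.0137
Total = $2,613.5781

$2,613.58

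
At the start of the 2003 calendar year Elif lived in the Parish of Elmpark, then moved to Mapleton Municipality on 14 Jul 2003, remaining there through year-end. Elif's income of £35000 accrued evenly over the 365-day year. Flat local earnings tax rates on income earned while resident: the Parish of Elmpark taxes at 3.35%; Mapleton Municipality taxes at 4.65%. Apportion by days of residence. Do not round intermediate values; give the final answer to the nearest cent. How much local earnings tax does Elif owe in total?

The Parish of Elmpark, 1 Jan – 13 Jul 2003: 194 days → £35000 × 3.35% × 194/365 = £623.1918
Mapleton Municipality, 14 Jul – 31 Dec 2003: 171 days → £35000 × 4.65% × 171/365 = £762.4726
Total = £1385.6644

£1385.66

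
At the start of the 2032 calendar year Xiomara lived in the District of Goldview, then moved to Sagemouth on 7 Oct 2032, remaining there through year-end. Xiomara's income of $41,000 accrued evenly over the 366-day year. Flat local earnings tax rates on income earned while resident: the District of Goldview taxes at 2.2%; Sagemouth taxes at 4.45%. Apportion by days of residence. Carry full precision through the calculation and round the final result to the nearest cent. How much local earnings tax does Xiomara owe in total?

$1,118.76

The District of Goldview, 1 Jan – 6 Oct 2032: 280 days → $41,000 × 2.2% × 280/366 = $690.0546
Sagemouth, 7 Oct – 31 Dec 2032: 86 days → $41,000 × 4.45% × 86/366 = $428.7077
Total = $1,118.7623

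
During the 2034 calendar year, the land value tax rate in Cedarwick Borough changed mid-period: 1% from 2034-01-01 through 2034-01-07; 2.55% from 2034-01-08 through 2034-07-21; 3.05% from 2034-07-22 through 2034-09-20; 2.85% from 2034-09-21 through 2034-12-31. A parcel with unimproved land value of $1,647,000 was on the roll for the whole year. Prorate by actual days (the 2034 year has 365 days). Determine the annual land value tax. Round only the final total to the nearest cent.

2034-01-01 to 2034-01-07: 7 days at 1% → $1,647,000 × 1% × 7/365 = $315.8630
2034-01-08 to 2034-07-21: 195 days at 2.55% → $1,647,000 × 2.55% × 195/365 = $22,437.5548
2034-07-22 to 2034-09-20: 61 days at 3.05% → $1,647,000 × 3.05% × 61/365 = $8,395.1877
2034-09-21 to 2034-12-31: 102 days at 2.85% → $1,647,000 × 2.85% × 102/365 = $13,117.3397
Total = $44,265.9452

$44,265.95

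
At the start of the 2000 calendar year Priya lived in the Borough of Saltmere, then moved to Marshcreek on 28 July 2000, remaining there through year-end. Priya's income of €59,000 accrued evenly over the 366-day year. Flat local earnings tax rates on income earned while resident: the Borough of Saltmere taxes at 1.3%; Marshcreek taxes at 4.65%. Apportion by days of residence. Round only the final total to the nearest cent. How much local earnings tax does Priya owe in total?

€1,614.84

The Borough of Saltmere, 1 January – 27 July 2000: 209 days → €59,000 × 1.3% × 209/366 = €437.9863
Marshcreek, 28 July – 31 December 2000: 157 days → €59,000 × 4.65% × 157/366 = €1,176.8566
Total = €1,614.8429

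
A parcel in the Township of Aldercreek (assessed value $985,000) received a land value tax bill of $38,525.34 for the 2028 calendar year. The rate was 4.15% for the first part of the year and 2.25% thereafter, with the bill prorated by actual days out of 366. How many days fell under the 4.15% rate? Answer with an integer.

320 days

Let d = days at the first rate; then 366 − d days at the second rate.
$985,000 × [4.15%·d + 2.25%·(366−d)] / 366 = $38,525.34
Solving gives d = 320, so the new rate took effect on 16 November 2028.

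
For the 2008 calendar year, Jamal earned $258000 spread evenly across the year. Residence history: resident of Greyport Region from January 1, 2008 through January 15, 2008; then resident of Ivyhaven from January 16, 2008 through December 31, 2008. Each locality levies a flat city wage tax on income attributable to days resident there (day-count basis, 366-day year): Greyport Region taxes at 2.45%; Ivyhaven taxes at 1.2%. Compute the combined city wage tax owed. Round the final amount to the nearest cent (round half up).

$3228.17

Greyport Region, January 1 – January 15, 2008: 15 days → $258000 × 2.45% × 15/366 = $259.0574
Ivyhaven, January 16 – December 31, 2008: 351 days → $258000 × 1.2% × 351/366 = $2969.1148
Total = $3228.1721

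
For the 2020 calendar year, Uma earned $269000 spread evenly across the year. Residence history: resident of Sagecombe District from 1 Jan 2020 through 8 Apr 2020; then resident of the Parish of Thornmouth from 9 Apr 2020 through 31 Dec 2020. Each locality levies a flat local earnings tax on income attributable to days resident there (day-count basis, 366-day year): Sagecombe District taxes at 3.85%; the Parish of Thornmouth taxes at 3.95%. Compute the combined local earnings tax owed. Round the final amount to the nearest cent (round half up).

$10552.74

Sagecombe District, 1 Jan – 8 Apr 2020: 99 days → $269000 × 3.85% × 99/366 = $2801.3484
The Parish of Thornmouth, 9 Apr – 31 Dec 2020: 267 days → $269000 × 3.95% × 267/366 = $7751.3893
Total = $10552.7377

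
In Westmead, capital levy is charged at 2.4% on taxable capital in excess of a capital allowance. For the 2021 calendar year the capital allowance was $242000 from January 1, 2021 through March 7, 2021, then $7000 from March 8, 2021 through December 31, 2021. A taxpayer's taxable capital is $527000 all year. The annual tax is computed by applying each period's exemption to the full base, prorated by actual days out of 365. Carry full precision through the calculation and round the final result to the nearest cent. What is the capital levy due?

$11460.16

January 1 – March 7, 2021: 66 days, exemption $242000 → ($527000 − $242000) × 2.4% × 66/365 = $1236.8219
March 8 – December 31, 2021: 299 days, exemption $7000 → ($527000 − $7000) × 2.4% × 299/365 = $10223.3425
Total = $11460.1644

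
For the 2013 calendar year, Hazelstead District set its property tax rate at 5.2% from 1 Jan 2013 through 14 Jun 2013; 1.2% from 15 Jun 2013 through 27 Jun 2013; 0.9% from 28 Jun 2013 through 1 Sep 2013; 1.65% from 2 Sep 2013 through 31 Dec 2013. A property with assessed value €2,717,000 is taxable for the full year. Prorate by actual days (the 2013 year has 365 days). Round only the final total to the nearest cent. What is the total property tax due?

1 Jan – 14 Jun 2013: 165 days at 5.2% → €2,717,000 × 5.2% × 165/365 = €63,868.1096
15 Jun – 27 Jun 2013: 13 days at 1.2% → €2,717,000 × 1.2% × 13/365 = €1,161.2384
28 Jun – 1 Sep 2013: 66 days at 0.9% → €2,717,000 × 0.9% × 66/365 = €4,421.6384
2 Sep – 31 Dec 2013: 121 days at 1.65% → €2,717,000 × 1.65% × 121/365 = €14,861.6178
Total = €84,312.6041

€84,312.60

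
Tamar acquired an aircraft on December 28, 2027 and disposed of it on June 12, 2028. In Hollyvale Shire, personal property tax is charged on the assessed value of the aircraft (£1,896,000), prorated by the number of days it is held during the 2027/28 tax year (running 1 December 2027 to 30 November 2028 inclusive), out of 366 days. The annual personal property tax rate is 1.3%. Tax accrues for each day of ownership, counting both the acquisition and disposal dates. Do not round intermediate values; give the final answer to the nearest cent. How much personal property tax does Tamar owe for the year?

Days held (December 28, 2027 – June 12, 2028): 168 out of 366
Tax = £1,896,000 × 1.3% × 168/366 = £11,313.8361

£11,313.84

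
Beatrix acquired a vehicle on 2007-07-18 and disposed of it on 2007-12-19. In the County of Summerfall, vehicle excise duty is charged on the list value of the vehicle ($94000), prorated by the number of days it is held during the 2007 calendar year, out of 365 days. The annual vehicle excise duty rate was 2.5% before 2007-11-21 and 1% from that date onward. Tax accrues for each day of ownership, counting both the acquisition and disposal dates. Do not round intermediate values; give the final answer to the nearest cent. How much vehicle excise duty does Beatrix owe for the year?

2007-07-18 to 2007-11-20: 126 days at 2.5% → $94000 × 2.5% × 126/365 = $811.2329
2007-11-21 to 2007-12-19: 29 days at 1% → $94000 × 1% × 29/365 = $74.6849
Total = $885.9178

$885.92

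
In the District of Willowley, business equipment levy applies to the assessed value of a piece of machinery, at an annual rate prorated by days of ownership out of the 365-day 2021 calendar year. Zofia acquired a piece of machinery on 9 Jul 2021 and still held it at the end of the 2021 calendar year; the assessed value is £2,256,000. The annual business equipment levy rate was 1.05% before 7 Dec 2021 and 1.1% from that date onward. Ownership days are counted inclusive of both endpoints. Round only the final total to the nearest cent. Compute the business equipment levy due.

9 Jul – 6 Dec 2021: 151 days at 1.05% → £2,256,000 × 1.05% × 151/365 = £9,799.6932
7 Dec – 31 Dec 2021: 25 days at 1.1% → £2,256,000 × 1.1% × 25/365 = £1,699.7260
Total = £11,499.4192

£11,499.42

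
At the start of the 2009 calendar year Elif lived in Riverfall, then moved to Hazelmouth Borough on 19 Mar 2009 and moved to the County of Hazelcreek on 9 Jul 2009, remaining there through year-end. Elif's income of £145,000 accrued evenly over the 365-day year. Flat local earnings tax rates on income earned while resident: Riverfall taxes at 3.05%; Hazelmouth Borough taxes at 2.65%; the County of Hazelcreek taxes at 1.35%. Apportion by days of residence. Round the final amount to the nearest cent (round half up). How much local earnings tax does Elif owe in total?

£3,055.92

Riverfall, 1 Jan – 18 Mar 2009: 77 days → £145,000 × 3.05% × 77/365 = £932.9658
Hazelmouth Borough, 19 Mar – 8 Jul 2009: 112 days → £145,000 × 2.65% × 112/365 = £1,179.0685
The County of Hazelcreek, 9 Jul – 31 Dec 2009: 176 days → £145,000 × 1.35% × 176/365 = £943.8904
Total = £3,055.9247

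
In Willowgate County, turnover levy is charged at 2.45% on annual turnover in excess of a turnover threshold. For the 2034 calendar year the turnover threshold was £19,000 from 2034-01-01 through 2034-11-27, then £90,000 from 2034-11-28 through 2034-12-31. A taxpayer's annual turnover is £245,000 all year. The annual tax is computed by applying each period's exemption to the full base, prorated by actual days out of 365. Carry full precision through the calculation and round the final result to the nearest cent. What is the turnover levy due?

£5,374.96

2034-01-01 to 2034-11-27: 331 days, exemption £19,000 → (£245,000 − £19,000) × 2.45% × 331/365 = £5,021.2247
2034-11-28 to 2034-12-31: 34 days, exemption £90,000 → (£245,000 − £90,000) × 2.45% × 34/365 = £353.7397
Total = £5,374.9644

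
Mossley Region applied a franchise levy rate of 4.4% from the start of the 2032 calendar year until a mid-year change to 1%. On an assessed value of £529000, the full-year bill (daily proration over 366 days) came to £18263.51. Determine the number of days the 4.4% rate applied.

264 days

Let d = days at the first rate; then 366 − d days at the second rate.
£529000 × [4.4%·d + 1%·(366−d)] / 366 = £18263.51
Solving gives d = 264, so the new rate took effect on 21 September 2032.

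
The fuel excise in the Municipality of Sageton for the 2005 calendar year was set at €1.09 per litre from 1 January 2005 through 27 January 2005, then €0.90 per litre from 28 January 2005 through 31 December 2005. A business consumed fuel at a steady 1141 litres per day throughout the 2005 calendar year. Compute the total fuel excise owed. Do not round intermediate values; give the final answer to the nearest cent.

€380,671.83

1 January – 27 January 2005: 27 days × 1141 litres/day = 30,807 litres at €1.09/litre → €33,579.63
28 January – 31 December 2005: 338 days × 1141 litres/day = 385,658 litres at €0.90/litre → €347,092.20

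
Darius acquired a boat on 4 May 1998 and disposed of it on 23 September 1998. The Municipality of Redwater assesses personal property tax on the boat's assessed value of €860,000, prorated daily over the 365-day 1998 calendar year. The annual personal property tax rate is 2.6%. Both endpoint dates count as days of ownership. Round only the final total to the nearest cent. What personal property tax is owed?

€8,760.22

Days held (4 May – 23 September 1998): 143 out of 365
Tax = €860,000 × 2.6% × 143/365 = €8,760.2192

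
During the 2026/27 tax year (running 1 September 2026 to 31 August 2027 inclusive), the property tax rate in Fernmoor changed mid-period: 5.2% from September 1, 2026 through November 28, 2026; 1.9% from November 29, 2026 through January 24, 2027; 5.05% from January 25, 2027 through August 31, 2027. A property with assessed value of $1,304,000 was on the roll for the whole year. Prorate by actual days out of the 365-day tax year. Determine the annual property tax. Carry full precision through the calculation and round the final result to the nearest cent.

September 1 – November 28, 2026: 89 days at 5.2% → $1,304,000 × 5.2% × 89/365 = $16,534.0055
November 29, 2026 – January 24, 2027: 57 days at 1.9% → $1,304,000 × 1.9% × 57/365 = $3,869.1288
January 25 – August 31, 2027: 219 days at 5.05% → $1,304,000 × 5.05% × 219/365 = $39,511.2000
Total = $59,914.3342

$59,914.33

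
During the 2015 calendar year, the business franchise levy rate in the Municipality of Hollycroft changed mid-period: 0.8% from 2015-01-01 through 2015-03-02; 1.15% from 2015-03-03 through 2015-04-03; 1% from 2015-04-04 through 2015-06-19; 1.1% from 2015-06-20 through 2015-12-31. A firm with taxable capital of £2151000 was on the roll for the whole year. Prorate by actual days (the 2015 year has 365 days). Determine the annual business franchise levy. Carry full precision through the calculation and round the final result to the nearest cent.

£22223.07

2015-01-01 to 2015-03-02: 61 days at 0.8% → £2151000 × 0.8% × 61/365 = £2875.8575
2015-03-03 to 2015-04-03: 32 days at 1.15% → £2151000 × 1.15% × 32/365 = £2168.6795
2015-04-04 to 2015-06-19: 77 days at 1% → £2151000 × 1% × 77/365 = £4537.7260
2015-06-20 to 2015-12-31: 195 days at 1.1% → £2151000 × 1.1% × 195/365 = £12640.8082
Total = £22223.0712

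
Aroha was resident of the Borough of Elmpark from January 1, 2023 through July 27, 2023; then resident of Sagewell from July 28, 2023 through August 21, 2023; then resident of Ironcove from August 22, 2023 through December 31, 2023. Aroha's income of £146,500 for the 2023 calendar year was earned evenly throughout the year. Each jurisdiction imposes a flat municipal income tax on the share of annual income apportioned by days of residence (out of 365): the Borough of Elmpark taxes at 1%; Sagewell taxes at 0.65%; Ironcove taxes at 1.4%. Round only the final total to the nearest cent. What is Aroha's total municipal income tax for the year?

The Borough of Elmpark, January 1 – July 27, 2023: 208 days → £146,500 × 1% × 208/365 = £834.8493
Sagewell, July 28 – August 21, 2023: 25 days → £146,500 × 0.65% × 25/365 = £65.2226
Ironcove, August 22 – December 31, 2023: 132 days → £146,500 × 1.4% × 132/365 = £741.7315
Total = £1,641.8034

£1,641.80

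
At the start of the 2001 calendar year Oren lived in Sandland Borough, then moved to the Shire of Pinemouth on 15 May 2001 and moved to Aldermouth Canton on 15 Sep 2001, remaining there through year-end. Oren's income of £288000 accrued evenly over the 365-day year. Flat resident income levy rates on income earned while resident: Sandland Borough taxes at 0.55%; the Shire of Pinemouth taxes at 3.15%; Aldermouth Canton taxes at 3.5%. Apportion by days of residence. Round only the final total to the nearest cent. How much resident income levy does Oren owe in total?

£6621.24

Sandland Borough, 1 Jan – 14 May 2001: 134 days → £288000 × 0.55% × 134/365 = £581.5233
The Shire of Pinemouth, 15 May – 14 Sep 2001: 123 days → £288000 × 3.15% × 123/365 = £3057.1397
Aldermouth Canton, 15 Sep – 31 Dec 2001: 108 days → £288000 × 3.5% × 108/365 = £2982.5753
Total = £6621.2384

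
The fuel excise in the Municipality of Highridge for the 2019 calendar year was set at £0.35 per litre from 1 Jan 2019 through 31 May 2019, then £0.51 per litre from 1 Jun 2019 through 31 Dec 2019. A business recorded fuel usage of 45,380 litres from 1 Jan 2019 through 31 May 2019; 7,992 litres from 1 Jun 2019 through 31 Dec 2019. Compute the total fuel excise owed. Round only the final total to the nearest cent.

1 Jan – 31 May 2019: 45,380 litres at £0.35/litre → £15,883.00
1 Jun – 31 Dec 2019: 7,992 litres at £0.51/litre → £4,075.92

£19,958.92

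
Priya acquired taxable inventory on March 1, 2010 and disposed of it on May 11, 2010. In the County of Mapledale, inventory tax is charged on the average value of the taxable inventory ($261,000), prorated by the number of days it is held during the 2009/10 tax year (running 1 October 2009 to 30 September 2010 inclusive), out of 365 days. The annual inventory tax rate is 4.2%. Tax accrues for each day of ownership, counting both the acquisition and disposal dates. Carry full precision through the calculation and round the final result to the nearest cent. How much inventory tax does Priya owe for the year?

Days held (March 1 – May 11, 2010): 72 out of 365
Tax = $261,000 × 4.2% × 72/365 = $2,162.3671

$2,162.37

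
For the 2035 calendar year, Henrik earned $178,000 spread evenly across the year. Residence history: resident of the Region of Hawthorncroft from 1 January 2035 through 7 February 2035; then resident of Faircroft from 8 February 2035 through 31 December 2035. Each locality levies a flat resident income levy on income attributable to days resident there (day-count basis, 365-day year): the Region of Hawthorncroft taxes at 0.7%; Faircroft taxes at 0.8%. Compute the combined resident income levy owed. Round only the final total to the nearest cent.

The Region of Hawthorncroft, 1 January – 7 February 2035: 38 days → $178,000 × 0.7% × 38/365 = $129.7205
Faircroft, 8 February – 31 December 2035: 327 days → $178,000 × 0.8% × 327/365 = $1,275.7479
Total = $1,405.4685

$1,405.47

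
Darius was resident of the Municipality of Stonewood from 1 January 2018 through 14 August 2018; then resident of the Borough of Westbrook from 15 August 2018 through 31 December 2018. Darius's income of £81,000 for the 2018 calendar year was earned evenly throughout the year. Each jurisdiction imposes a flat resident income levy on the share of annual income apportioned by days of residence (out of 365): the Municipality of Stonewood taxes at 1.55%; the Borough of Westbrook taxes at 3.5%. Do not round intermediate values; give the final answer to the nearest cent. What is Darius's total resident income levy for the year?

£1,857.01

The Municipality of Stonewood, 1 January – 14 August 2018: 226 days → £81,000 × 1.55% × 226/365 = £777.3781
The Borough of Westbrook, 15 August – 31 December 2018: 139 days → £81,000 × 3.5% × 139/365 = £1,079.6301
Total = £1,857.0082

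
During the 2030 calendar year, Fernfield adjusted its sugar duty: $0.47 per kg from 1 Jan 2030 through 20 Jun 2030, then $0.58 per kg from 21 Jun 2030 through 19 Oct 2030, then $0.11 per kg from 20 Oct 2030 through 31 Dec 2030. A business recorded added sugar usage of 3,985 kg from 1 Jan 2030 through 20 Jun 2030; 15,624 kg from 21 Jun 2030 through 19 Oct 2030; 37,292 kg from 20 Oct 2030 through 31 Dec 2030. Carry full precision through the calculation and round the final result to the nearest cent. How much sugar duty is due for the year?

$15,036.99

1 Jan – 20 Jun 2030: 3,985 kg at $0.47/kg → $1,872.95
21 Jun – 19 Oct 2030: 15,624 kg at $0.58/kg → $9,061.92
20 Oct – 31 Dec 2030: 37,292 kg at $0.11/kg → $4,102.12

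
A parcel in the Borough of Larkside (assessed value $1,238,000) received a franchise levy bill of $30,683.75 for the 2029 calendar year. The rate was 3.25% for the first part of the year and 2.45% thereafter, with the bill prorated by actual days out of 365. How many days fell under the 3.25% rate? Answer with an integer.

Let d = days at the first rate; then 365 − d days at the second rate.
$1,238,000 × [3.25%·d + 2.45%·(365−d)] / 365 = $30,683.75
Solving gives d = 13, so the new rate took effect on 14 Jan 2029.

13 days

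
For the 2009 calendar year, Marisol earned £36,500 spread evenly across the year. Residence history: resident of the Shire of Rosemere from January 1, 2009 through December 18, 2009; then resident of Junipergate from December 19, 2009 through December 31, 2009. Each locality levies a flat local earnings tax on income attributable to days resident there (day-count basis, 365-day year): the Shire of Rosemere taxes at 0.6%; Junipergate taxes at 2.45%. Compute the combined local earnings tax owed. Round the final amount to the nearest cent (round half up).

The Shire of Rosemere, January 1 – December 18, 2009: 352 days → £36,500 × 0.6% × 352/365 = £211.2000
Junipergate, December 19 – December 31, 2009: 13 days → £36,500 × 2.45% × 13/365 = £31.8500
Total = £243.0500

£243.05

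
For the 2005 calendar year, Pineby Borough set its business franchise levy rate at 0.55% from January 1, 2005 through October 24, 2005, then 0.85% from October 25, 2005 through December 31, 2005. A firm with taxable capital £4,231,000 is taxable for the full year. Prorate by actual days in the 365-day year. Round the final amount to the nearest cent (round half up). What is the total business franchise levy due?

£25,635.22

January 1 – October 24, 2005: 297 days at 0.55% → £4,231,000 × 0.55% × 297/365 = £18,935.1740
October 25 – December 31, 2005: 68 days at 0.85% → £4,231,000 × 0.85% × 68/365 = £6,700.0493
Total = £25,635.2233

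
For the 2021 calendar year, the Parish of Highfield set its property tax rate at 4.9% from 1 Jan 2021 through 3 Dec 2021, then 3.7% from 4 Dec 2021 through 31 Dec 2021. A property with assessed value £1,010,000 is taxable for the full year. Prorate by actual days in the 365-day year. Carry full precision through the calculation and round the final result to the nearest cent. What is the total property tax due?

1 Jan – 3 Dec 2021: 337 days at 4.9% → £1,010,000 × 4.9% × 337/365 = £45,693.5068
4 Dec – 31 Dec 2021: 28 days at 3.7% → £1,010,000 × 3.7% × 28/365 = £2,866.7397
Total = £48,560.2466

£48,560.25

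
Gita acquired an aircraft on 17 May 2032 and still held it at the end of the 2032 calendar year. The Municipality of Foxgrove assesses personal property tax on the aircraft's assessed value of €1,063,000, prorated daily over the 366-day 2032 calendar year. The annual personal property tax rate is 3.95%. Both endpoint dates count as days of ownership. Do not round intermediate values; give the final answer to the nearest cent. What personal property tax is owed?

Days held (17 May – 31 Dec 2032): 229 out of 366
Tax = €1,063,000 × 3.95% × 229/366 = €26,271.4932

€26,271.49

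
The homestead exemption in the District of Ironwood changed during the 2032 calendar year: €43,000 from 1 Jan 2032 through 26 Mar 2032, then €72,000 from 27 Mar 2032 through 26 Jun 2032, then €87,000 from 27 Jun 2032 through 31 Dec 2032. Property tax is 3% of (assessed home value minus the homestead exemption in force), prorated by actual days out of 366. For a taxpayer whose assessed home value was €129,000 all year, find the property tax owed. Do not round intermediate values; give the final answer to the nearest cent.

€1,683.28

1 Jan – 26 Mar 2032: 86 days, exemption €43,000 → (€129,000 − €43,000) × 3% × 86/366 = €606.2295
27 Mar – 26 Jun 2032: 92 days, exemption €72,000 → (€129,000 − €72,000) × 3% × 92/366 = €429.8361
27 Jun – 31 Dec 2032: 188 days, exemption €87,000 → (€129,000 − €87,000) × 3% × 188/366 = €647.2131
Total = €1,683.2787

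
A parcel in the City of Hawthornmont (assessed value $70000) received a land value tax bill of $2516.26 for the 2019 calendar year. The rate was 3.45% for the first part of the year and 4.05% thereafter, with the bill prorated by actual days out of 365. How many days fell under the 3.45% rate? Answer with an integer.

277 days

Let d = days at the first rate; then 365 − d days at the second rate.
$70000 × [3.45%·d + 4.05%·(365−d)] / 365 = $2516.26
Solving gives d = 277, so the new rate took effect on 5 October 2019.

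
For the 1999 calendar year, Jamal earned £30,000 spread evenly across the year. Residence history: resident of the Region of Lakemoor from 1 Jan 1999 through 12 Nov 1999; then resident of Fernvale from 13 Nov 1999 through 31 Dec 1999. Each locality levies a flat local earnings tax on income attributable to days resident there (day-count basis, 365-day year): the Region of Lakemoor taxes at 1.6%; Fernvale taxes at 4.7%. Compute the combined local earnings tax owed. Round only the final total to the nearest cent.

The Region of Lakemoor, 1 Jan – 12 Nov 1999: 316 days → £30,000 × 1.6% × 316/365 = £415.5616
Fernvale, 13 Nov – 31 Dec 1999: 49 days → £30,000 × 4.7% × 49/365 = £189.2877
Total = £604.8493

£604.85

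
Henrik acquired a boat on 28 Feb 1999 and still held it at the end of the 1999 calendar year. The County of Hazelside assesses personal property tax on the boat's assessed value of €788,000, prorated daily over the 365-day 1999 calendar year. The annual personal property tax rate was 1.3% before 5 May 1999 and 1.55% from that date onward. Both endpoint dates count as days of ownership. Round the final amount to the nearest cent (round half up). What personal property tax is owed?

€9,916.93

28 Feb – 4 May 1999: 66 days at 1.3% → €788,000 × 1.3% × 66/365 = €1,852.3397
5 May – 31 Dec 1999: 241 days at 1.55% → €788,000 × 1.55% × 241/365 = €8,064.5863
Total = €9,916.9260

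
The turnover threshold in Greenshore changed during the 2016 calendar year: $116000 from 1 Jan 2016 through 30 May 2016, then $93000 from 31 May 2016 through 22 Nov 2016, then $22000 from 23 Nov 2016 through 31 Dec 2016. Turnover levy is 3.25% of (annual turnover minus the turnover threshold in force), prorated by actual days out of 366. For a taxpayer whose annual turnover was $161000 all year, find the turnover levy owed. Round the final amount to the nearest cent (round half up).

1 Jan – 30 May 2016: 151 days, exemption $116000 → ($161000 − $116000) × 3.25% × 151/366 = $603.3811
31 May – 22 Nov 2016: 176 days, exemption $93000 → ($161000 − $93000) × 3.25% × 176/366 = $1062.7322
23 Nov – 31 Dec 2016: 39 days, exemption $22000 → ($161000 − $22000) × 3.25% × 39/366 = $481.3730
Total = $2147.4863

$2147.49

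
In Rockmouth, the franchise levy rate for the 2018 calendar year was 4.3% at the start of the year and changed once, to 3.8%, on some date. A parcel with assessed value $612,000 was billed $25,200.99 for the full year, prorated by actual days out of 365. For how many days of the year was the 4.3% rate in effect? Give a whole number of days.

Let d = days at the first rate; then 365 − d days at the second rate.
$612,000 × [4.3%·d + 3.8%·(365−d)] / 365 = $25,200.99
Solving gives d = 232, so the new rate took effect on August 21, 2018.

232 days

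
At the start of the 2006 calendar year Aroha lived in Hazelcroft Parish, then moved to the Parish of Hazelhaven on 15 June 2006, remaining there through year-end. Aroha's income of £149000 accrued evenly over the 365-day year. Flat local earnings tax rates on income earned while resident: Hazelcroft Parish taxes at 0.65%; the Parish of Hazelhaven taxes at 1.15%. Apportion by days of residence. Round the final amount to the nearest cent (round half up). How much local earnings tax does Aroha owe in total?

Hazelcroft Parish, 1 January – 14 June 2006: 165 days → £149000 × 0.65% × 165/365 = £437.8151
The Parish of Hazelhaven, 15 June – 31 December 2006: 200 days → £149000 × 1.15% × 200/365 = £938.9041
Total = £1376.7192

£1376.72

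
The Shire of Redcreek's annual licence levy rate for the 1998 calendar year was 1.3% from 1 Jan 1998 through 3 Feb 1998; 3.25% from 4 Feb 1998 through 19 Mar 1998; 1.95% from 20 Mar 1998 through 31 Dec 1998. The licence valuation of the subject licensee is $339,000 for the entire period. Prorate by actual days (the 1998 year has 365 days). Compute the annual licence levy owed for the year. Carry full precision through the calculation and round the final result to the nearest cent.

$6,936.50

1 Jan – 3 Feb 1998: 34 days at 1.3% → $339,000 × 1.3% × 34/365 = $410.5151
4 Feb – 19 Mar 1998: 44 days at 3.25% → $339,000 × 3.25% × 44/365 = $1,328.1370
20 Mar – 31 Dec 1998: 287 days at 1.95% → $339,000 × 1.95% × 287/365 = $5,197.8452
Total = $6,936.4973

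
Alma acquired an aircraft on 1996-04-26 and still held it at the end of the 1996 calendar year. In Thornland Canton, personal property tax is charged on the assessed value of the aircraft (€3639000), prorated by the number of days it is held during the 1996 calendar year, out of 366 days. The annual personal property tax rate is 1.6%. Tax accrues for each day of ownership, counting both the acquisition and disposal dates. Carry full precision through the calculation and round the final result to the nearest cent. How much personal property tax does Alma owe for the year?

Days held (1996-04-26 to 1996-12-31): 250 out of 366
Tax = €3639000 × 1.6% × 250/366 = €39770.4918

€39770.49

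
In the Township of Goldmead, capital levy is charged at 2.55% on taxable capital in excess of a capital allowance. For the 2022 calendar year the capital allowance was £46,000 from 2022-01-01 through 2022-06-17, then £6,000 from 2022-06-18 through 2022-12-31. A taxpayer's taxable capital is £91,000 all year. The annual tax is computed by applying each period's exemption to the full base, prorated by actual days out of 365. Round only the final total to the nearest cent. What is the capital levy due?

£1,698.02

2022-01-01 to 2022-06-17: 168 days, exemption £46,000 → (£91,000 − £46,000) × 2.55% × 168/365 = £528.1644
2022-06-18 to 2022-12-31: 197 days, exemption £6,000 → (£91,000 − £6,000) × 2.55% × 197/365 = £1,169.8562
Total = £1,698.0205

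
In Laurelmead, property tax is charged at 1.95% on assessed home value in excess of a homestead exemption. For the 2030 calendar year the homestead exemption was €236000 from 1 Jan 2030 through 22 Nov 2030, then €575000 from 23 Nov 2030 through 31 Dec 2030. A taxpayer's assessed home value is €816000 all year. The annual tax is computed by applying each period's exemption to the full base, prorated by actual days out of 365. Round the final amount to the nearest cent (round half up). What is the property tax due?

€10603.67

1 Jan – 22 Nov 2030: 326 days, exemption €236000 → (€816000 − €236000) × 1.95% × 326/365 = €10101.5342
23 Nov – 31 Dec 2030: 39 days, exemption €575000 → (€816000 − €575000) × 1.95% × 39/365 = €502.1384
Total = €10603.6726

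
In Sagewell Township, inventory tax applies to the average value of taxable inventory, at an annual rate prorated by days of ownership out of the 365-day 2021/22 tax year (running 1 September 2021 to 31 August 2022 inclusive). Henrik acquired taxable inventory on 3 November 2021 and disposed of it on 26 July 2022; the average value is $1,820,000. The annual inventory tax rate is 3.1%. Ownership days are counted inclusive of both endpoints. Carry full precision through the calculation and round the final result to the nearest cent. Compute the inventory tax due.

Days held (3 November 2021 – 26 July 2022): 266 out of 365
Tax = $1,820,000 × 3.1% × 266/365 = $41,117.0411

$41,117.04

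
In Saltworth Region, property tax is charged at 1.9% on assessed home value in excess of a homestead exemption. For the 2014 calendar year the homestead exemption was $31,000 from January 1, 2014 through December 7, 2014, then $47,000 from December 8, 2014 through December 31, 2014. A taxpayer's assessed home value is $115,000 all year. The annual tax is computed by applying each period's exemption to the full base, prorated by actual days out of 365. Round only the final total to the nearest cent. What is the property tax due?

$1,576.01

January 1 – December 7, 2014: 341 days, exemption $31,000 → ($115,000 − $31,000) × 1.9% × 341/365 = $1,491.0575
December 8 – December 31, 2014: 24 days, exemption $47,000 → ($115,000 − $47,000) × 1.9% × 24/365 = $84.9534
Total = $1,576.0110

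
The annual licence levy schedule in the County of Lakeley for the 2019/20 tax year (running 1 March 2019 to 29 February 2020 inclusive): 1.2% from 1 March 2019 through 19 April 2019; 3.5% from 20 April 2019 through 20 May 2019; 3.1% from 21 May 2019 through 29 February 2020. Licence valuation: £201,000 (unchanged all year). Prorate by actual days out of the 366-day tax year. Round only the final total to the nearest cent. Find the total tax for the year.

1 March – 19 April 2019: 50 days at 1.2% → £201,000 × 1.2% × 50/366 = £329.5082
20 April – 20 May 2019: 31 days at 3.5% → £201,000 × 3.5% × 31/366 = £595.8607
21 May 2019 – 29 February 2020: 285 days at 3.1% → £201,000 × 3.1% × 285/366 = £4,852.0082
Total = £5,777.3770

£5,777.38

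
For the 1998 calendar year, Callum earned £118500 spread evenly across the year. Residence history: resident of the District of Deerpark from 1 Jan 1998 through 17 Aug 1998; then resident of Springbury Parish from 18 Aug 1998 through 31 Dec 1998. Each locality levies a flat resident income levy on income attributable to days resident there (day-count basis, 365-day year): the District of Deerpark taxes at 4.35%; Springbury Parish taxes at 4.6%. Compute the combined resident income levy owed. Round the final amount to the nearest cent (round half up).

£5265.13

The District of Deerpark, 1 Jan – 17 Aug 1998: 229 days → £118500 × 4.35% × 229/365 = £3234.0760
Springbury Parish, 18 Aug – 31 Dec 1998: 136 days → £118500 × 4.6% × 136/365 = £2031.0575
Total = £5265.1336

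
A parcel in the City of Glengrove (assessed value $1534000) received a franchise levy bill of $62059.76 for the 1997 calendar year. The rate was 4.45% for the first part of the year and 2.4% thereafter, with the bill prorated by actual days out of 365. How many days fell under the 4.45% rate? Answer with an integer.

293 days

Let d = days at the first rate; then 365 − d days at the second rate.
$1534000 × [4.45%·d + 2.4%·(365−d)] / 365 = $62059.76
Solving gives d = 293, so the new rate took effect on 21 Oct 1997.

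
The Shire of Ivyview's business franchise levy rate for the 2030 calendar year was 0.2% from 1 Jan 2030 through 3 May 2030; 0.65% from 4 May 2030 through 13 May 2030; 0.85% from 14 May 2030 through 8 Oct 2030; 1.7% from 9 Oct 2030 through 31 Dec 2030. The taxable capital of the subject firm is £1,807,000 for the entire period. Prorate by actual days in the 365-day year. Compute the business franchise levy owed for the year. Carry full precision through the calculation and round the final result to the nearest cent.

£14,837.20

1 Jan – 3 May 2030: 123 days at 0.2% → £1,807,000 × 0.2% × 123/365 = £1,217.8685
4 May – 13 May 2030: 10 days at 0.65% → £1,807,000 × 0.65% × 10/365 = £321.7945
14 May – 8 Oct 2030: 148 days at 0.85% → £1,807,000 × 0.85% × 148/365 = £6,227.9616
9 Oct – 31 Dec 2030: 84 days at 1.7% → £1,807,000 × 1.7% × 84/365 = £7,069.5781
Total = £14,837.2027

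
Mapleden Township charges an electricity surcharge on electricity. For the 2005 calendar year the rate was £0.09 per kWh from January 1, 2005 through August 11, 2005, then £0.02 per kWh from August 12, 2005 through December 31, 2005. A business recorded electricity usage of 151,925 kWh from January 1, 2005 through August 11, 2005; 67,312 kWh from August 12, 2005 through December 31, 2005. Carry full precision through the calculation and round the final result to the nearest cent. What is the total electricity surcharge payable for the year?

January 1 – August 11, 2005: 151,925 kWh at £0.09/kWh → £13,673.25
August 12 – December 31, 2005: 67,312 kWh at £0.02/kWh → £1,346.24

£15,019.49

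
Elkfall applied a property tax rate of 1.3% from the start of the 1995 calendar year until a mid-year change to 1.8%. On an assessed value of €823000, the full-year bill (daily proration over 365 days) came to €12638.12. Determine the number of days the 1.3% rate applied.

193 days

Let d = days at the first rate; then 365 − d days at the second rate.
€823000 × [1.3%·d + 1.8%·(365−d)] / 365 = €12638.12
Solving gives d = 193, so the new rate took effect on 13 Jul 1995.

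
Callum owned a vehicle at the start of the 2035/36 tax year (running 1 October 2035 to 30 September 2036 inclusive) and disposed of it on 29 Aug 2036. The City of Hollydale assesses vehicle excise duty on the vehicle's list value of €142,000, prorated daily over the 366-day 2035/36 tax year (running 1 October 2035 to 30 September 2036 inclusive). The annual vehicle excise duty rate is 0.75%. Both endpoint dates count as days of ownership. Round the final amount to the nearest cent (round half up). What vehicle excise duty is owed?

€971.89

Days held (1 Oct 2035 – 29 Aug 2036): 334 out of 366
Tax = €142,000 × 0.75% × 334/366 = €971.8852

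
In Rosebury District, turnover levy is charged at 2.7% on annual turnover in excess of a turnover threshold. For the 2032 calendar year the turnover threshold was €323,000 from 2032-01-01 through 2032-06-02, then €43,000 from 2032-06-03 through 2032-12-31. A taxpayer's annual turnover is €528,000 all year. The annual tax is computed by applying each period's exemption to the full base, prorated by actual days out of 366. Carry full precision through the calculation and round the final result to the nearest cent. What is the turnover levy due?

€9,914.02

2032-01-01 to 2032-06-02: 154 days, exemption €323,000 → (€528,000 − €323,000) × 2.7% × 154/366 = €2,328.9344
2032-06-03 to 2032-12-31: 212 days, exemption €43,000 → (€528,000 − €43,000) × 2.7% × 212/366 = €7,585.0820
Total = €9,914.0164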